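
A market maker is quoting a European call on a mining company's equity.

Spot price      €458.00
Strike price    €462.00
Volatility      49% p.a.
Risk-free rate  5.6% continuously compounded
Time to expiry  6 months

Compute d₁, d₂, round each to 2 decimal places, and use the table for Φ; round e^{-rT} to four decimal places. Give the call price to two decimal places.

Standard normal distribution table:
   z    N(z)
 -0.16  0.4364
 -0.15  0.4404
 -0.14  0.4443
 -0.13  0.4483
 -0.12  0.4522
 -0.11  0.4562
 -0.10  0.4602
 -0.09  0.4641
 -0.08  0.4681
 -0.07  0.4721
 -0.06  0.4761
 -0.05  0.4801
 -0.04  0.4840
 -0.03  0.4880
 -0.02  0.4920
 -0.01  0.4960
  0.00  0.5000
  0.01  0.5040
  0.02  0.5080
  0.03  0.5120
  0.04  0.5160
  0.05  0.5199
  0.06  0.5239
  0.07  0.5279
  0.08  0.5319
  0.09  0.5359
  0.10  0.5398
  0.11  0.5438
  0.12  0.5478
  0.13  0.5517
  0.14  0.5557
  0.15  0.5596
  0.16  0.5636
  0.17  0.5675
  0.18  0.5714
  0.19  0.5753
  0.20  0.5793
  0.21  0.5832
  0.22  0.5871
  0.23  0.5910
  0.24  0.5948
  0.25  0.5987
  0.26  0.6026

€67.53

σ√T = 0.49·√0.5 = 0.3465
d₁ = [ln(458/462) + (0.056 + ½·0.49²)·0.5] / (σ√T) = (-0.0087 + 0.0880) / 0.3465 = 0.2290 → 0.23
d₂ = 0.2290 − 0.3465 = -0.1175 → -0.12
exp(−rT) = exp(−0.056·0.5) = 0.9724
N(d₁) = N(0.23) = 0.5910;  N(d₂) = N(-0.12) = 0.4522
C = 458·0.5910 − 462·0.9724·0.4522 = 270.6780 − 203.1503 = 67.5277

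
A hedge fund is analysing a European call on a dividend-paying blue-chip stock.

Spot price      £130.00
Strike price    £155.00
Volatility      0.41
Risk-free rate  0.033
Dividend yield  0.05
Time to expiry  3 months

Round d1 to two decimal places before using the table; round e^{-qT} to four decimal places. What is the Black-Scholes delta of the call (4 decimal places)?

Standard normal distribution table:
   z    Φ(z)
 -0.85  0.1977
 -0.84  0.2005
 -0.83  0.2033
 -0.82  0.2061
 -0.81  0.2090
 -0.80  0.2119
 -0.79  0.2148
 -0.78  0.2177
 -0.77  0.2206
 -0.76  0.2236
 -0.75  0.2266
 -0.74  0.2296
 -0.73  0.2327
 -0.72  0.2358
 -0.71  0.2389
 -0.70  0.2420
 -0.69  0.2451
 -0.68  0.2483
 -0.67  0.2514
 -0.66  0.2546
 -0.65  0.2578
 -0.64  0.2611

0.2150

T = 0.25;  σ√T = 0.2050
d₁ = [ln(130/155) + (0.033 − 0.05 + ½·0.41²)·0.25] / (σ√T) = (-0.1759 + 0.0168) / 0.2050 = -0.7762 ⇒ -0.78
N(d₁) = N(-0.78) = 0.2177
Δ_call = exp(−qT)·N(d₁) = 0.9876·0.2177 = 0.2150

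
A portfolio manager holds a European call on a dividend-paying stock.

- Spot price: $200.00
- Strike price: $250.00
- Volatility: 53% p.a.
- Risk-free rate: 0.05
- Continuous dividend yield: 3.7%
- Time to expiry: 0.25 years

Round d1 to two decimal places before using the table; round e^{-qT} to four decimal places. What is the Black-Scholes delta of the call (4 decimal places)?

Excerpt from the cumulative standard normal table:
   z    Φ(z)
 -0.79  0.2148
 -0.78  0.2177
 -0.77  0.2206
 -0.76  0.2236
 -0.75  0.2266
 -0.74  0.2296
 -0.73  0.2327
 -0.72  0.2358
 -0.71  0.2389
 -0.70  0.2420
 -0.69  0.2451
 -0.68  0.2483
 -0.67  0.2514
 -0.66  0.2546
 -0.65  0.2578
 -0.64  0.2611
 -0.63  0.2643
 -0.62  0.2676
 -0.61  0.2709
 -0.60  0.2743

T = 0.25;  σ√T = 0.2650
ln(S/K) + (r − q + σ²/2)T = ln(200/250) + (0.05 − 0.037 + 0.53²/2)·0.25 = -0.2231 + 0.0384 = -0.1848
d₁ = -0.1848 / 0.2650 = -0.6973 ≈ -0.70
N(d₁) = N(-0.70) = 0.2420
Δ_call = e^(−qT)·N(d₁) = 0.9908·0.2420 = 0.2398

0.2398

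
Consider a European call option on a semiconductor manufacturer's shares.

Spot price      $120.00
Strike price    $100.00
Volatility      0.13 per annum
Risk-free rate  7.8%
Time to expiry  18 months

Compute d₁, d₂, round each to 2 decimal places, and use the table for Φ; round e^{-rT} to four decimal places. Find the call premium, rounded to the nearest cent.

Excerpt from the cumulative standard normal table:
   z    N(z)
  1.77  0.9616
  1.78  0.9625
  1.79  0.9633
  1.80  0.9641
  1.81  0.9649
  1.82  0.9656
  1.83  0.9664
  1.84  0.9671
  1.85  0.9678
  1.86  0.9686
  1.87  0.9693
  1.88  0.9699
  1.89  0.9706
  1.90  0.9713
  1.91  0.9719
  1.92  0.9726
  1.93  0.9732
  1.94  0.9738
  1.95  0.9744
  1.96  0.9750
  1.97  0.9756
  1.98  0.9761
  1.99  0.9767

$31.23

σ√T = 0.13 × 1.2247 = 0.1592
ln(S/K) + (r + σ²/2)T = ln(120/100) + (0.078 + 0.13²/2)·1.5 = 0.1823 + 0.1297 = 0.3120
d₁ = 0.3120 / 0.1592 = 1.9596 which rounds to 1.96
d₂ = d₁ − σ√T = 1.9596 − 0.1592 = 1.8004 which rounds to 1.80
e^(−rT) = e^(−0.078·1.5) = 0.8896
N(d₁) = N(1.96) = 0.9750;  N(d₂) = N(1.80) = 0.9641
C = 120·0.9750 − 100·0.8896·0.9641 = 117.0000 − 85.7663 = 31.2337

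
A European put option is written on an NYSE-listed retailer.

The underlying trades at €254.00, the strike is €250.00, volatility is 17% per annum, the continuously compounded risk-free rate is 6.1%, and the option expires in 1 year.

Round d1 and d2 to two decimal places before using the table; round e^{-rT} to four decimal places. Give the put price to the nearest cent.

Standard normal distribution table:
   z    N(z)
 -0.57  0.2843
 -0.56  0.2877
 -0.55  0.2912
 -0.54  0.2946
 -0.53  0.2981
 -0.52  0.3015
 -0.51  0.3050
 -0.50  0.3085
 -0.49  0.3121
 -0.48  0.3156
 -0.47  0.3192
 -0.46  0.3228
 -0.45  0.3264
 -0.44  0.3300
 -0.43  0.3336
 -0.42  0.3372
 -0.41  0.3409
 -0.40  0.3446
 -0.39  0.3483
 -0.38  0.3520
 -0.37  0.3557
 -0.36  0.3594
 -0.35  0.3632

T = 1;  σ√T = 0.1700
d₁ = [ln(254/250) + (0.061 + ½·0.17²)·1] / (σ√T) = (0.0159 + 0.0755) / 0.1700 = 0.5372 → 0.54
d₂ = 0.5372 − 0.1700 = 0.3672 → 0.37
exp(−rT) = exp(−0.061·1) = 0.9408
N(−d₂) = N(-0.37) = 0.3557;  N(−d₁) = N(-0.54) = 0.2946
P = 250·0.9408·0.3557 − 254·0.2946 = 83.6606 − 74.8284 = 8.8322

€8.83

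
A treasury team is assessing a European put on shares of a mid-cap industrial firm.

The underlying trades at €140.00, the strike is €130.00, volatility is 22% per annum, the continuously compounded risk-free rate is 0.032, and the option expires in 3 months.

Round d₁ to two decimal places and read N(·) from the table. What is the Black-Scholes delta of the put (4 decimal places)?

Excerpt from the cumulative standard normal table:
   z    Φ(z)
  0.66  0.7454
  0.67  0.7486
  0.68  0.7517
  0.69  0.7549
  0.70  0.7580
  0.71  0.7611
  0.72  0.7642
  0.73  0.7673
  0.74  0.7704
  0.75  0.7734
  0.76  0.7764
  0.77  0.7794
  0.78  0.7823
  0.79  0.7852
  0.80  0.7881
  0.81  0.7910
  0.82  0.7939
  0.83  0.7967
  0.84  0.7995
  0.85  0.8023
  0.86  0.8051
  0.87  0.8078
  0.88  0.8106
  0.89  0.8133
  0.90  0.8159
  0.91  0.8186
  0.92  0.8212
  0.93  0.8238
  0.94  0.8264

σ√T = 0.22 × 0.5000 = 0.1100
d₁ = [ln(140/130) + (0.032 + 0.22²/2)·0.25] / 0.1100 = [0.0741 + 0.0140] / 0.1100 = 0.8014 ≈ 0.80
N(d₁) = N(0.80) = 0.7881
Δ_put = N(d₁) − 1 = 0.7881 − 1 = -0.2119

-0.2119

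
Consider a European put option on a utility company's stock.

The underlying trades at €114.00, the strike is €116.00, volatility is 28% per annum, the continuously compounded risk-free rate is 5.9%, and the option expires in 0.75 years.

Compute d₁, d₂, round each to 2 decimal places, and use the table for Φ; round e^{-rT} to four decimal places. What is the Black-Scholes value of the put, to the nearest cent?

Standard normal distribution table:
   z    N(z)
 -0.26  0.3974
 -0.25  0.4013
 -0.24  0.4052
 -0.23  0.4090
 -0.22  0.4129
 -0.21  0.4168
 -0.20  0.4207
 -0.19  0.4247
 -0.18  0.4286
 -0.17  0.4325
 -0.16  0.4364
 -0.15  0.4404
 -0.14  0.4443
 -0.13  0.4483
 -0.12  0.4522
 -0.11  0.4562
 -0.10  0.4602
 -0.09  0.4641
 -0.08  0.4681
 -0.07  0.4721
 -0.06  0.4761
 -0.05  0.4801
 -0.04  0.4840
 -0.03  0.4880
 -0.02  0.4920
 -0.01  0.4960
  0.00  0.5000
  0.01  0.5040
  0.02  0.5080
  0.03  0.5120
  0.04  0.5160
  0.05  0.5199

σ√T = 0.28 × 0.8660 = 0.2425
ln(S/K) + (r + σ²/2)T = ln(114/116) + (0.059 + 0.28²/2)·0.75 = -0.0174 + 0.0737 = 0.0563
d₁ = 0.0563 / 0.2425 = 0.2320 ⇒ 0.23
d₂ = d₁ − σ√T = 0.2320 − 0.2425 = -0.0105 ⇒ -0.01
exp(−rT) = exp(−0.059·0.75) = 0.9567
P = 116·0.9567·N(0.01) − 114·N(-0.23) = 116·0.9567·0.5040 − 114·0.4090 = 55.9325 − 46.6260 = 9.3065

€9.31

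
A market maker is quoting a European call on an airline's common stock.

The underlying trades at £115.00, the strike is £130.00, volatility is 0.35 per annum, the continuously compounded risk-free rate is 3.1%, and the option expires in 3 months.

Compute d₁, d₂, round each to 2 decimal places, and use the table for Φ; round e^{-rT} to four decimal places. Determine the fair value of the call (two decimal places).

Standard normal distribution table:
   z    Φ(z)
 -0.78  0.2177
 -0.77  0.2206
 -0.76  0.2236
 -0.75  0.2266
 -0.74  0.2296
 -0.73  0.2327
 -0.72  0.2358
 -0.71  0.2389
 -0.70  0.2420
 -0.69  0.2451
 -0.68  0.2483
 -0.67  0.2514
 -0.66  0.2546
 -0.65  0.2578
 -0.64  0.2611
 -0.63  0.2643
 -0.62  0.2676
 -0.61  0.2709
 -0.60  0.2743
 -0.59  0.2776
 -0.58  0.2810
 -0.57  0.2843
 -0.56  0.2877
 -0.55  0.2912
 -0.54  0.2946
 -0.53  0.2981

σ√T = 0.35·√0.25 = 0.1750
d₁ = [ln(115/130) + (0.031 + 0.35²/2)·0.25] / 0.1750 = [-0.1226 + 0.0231] / 0.1750 = -0.5688 → -0.57
d₂ = d₁ − σ√T = -0.5688 − 0.1750 = -0.7438 → -0.74
exp(−rT) = exp(−0.031·0.25) = 0.9923
N(d₁) = N(-0.57) = 0.2843;  N(d₂) = N(-0.74) = 0.2296
C = 115·0.2843 − 130·0.9923·0.2296 = 32.6945 − 29.6182 = 3.0763

£3.08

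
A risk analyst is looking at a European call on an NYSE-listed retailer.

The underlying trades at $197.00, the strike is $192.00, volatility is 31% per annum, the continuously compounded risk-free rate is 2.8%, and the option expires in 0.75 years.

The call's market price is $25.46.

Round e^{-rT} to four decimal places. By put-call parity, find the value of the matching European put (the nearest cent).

exp(−rT) = exp(−0.028·0.75) = 0.9792
Put-call parity: C − P = S − K·e^(−rT) = 197 − 192·0.9792 = 197 − 188.0064 = 8.9936
P = C − (C − P) = 25.46 − (8.9936) = 16.4664

$16.47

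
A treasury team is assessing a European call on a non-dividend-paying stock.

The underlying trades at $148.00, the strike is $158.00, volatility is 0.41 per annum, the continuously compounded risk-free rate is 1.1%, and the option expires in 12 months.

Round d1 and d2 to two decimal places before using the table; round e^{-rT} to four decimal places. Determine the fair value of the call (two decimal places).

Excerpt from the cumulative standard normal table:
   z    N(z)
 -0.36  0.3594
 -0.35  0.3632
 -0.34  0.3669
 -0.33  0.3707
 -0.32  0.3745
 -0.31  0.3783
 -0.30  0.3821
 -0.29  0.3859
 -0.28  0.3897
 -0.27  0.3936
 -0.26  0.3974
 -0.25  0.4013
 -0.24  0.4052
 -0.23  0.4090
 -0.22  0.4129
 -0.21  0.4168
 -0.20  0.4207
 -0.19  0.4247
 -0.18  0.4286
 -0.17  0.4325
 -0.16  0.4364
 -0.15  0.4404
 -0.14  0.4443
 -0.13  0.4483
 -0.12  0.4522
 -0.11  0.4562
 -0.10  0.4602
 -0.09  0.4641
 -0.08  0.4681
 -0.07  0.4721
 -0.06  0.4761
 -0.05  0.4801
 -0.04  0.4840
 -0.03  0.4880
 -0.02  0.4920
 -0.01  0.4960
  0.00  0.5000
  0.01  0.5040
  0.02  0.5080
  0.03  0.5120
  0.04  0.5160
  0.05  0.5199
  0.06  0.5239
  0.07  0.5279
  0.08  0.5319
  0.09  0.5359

σ√T = 0.41·√1 = 0.4100
d₁ = [ln(148/158) + (0.011 + ½·0.41²)·1] / (σ√T) = (-0.0654 + 0.0950) / 0.4100 = 0.0724 ⇒ 0.07
d₂ = 0.0724 − 0.4100 = -0.3376 ⇒ -0.34
e^(−rT) = e^(−0.011·1) = 0.9891
N(d₁) = N(0.07) = 0.5279;  N(d₂) = N(-0.34) = 0.3669
C = 148·0.5279 − 158·0.9891·0.3669 = 78.1292 − 57.3383 = 20.7909

$20.79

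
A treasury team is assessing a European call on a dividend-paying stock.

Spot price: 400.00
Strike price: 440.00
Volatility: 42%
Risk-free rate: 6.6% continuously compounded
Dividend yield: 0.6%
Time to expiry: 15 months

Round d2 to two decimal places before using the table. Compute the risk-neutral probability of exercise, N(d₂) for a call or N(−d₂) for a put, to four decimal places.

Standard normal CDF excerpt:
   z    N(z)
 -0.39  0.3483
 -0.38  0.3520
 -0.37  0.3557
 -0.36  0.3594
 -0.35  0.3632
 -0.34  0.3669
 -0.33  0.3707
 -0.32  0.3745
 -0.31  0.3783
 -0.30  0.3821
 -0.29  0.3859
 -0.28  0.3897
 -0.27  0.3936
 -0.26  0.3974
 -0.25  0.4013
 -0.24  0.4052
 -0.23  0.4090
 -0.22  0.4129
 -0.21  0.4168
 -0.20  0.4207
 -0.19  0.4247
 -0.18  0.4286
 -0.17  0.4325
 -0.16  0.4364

0.3897

T = 1.25;  σ√T = 0.4696
d₁ = [ln(400/440) + (0.066 − 0.006 + 0.42²/2)·1.25] / 0.4696 = [-0.0953 + 0.1852] / 0.4696 = 0.1915 which rounds to 0.19
d₂ = d₁ − σ√T = 0.1915 − 0.4696 = -0.2780 which rounds to -0.28
Pr(exercise) under Q = N(d₂) = 0.3897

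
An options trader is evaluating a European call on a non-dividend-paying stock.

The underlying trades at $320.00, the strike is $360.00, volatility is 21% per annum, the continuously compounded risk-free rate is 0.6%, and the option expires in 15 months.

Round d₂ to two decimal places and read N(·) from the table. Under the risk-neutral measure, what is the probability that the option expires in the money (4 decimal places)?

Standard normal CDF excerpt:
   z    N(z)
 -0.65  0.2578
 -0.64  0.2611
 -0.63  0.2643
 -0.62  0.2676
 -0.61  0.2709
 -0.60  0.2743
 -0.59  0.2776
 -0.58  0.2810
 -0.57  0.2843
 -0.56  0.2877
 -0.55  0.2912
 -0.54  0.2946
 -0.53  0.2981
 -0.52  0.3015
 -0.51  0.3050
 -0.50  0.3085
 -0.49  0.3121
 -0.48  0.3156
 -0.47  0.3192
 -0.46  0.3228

0.2776

T = 1.25;  σ√T = 0.2348
d₁ = [ln(320/360) + (0.006 + ½·0.21²)·1.25] / (σ√T) = (-0.1178 + 0.0351) / 0.2348 = -0.3523 → -0.35
d₂ = -0.3523 − 0.2348 = -0.5871 → -0.59
Pr(exercise) under Q = N(d₂) = 0.2776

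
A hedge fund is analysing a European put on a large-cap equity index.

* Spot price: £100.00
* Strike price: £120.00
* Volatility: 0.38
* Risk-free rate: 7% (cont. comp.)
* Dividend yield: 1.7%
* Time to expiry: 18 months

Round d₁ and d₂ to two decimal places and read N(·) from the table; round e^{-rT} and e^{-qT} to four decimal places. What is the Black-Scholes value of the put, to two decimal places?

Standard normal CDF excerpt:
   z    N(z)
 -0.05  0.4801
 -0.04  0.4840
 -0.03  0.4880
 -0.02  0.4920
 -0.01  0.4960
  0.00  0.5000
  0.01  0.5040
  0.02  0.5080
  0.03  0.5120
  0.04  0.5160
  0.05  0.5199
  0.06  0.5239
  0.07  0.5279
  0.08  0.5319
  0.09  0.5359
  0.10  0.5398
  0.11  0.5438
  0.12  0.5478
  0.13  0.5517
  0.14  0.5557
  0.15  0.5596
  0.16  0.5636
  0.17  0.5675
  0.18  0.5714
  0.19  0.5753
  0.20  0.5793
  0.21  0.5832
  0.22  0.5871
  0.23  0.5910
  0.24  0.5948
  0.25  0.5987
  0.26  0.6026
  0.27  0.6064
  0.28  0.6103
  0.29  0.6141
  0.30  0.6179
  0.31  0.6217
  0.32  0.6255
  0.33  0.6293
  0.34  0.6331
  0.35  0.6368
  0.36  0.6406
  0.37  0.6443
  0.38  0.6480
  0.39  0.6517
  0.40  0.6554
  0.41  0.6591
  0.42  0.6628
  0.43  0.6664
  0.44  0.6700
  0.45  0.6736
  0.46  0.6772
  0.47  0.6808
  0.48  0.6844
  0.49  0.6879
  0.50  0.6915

£24.42

T = 1.5;  σ√T = 0.4654
d₁ = [ln(100/120) + (0.07 − 0.017 + 0.38²/2)·1.5] / 0.4654 = [-0.1823 + 0.1878] / 0.4654 = 0.0118 which rounds to 0.01
d₂ = d₁ − σ√T = 0.0118 − 0.4654 = -0.4536 which rounds to -0.45
exp(−qT) = exp(−0.017·1.5) = 0.9748;  exp(−rT) = exp(−0.07·1.5) = 0.9003
N(−d₂) = N(0.45) = 0.6736;  N(−d₁) = N(-0.01) = 0.4960
P = 120·0.9003·0.6736 − 100·0.9748·0.4960 = 72.7730 − 48.3501 = 24.4230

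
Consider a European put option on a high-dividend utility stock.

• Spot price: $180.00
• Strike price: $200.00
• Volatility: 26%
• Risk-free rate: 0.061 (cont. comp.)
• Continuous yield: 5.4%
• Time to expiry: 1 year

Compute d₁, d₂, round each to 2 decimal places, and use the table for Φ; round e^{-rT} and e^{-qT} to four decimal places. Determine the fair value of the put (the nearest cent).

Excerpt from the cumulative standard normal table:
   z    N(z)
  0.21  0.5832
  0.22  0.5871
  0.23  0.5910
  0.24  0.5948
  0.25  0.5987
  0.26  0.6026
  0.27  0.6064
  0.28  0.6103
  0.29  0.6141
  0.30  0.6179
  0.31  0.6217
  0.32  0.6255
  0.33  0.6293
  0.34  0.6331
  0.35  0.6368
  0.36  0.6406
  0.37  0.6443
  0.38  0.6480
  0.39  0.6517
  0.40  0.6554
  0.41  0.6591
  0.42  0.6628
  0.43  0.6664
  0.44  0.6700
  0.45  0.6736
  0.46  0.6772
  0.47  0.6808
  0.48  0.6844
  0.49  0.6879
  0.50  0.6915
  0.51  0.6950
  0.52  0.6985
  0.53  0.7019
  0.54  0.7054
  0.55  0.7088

σ√T = 0.26·√1 = 0.2600
d₁ = [ln(180/200) + (0.061 − 0.054 + 0.26²/2)·1] / 0.2600 = [-0.1054 + 0.0408] / 0.2600 = -0.2483 ⇒ -0.25
d₂ = d₁ − σ√T = -0.2483 − 0.2600 = -0.5083 ⇒ -0.51
exp(−qT) = exp(−0.054·1) = 0.9474;  exp(−rT) = exp(−0.061·1) = 0.9408
P = 200·0.9408·N(0.51) − 180·0.9474·N(0.25) = 200·0.9408·0.6950 − 180·0.9474·0.5987 = 130.7712 − 102.0975 = 28.6737

$28.67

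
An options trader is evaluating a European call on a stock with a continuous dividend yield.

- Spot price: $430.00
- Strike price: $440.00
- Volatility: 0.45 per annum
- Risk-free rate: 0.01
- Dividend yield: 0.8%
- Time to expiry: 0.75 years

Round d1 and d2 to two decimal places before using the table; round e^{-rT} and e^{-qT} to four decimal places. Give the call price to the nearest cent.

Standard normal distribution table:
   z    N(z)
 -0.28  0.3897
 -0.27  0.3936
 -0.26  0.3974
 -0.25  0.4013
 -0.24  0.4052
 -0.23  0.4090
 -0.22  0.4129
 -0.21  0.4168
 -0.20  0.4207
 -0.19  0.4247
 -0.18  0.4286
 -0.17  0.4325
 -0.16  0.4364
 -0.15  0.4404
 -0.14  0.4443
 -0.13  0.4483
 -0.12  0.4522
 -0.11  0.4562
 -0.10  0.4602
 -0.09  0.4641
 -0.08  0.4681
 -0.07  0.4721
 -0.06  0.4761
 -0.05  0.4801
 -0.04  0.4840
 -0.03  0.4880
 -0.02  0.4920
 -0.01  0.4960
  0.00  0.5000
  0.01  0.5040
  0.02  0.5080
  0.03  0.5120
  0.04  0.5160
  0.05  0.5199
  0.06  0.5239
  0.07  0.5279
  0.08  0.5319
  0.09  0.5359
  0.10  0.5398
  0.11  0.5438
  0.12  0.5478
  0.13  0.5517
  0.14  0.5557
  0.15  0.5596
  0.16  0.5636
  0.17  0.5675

$62.27

σ√T = 0.45 × 0.8660 = 0.3897
d₁ = [ln(430/440) + (0.01 − 0.008 + 0.45²/2)·0.75] / 0.3897 = [-0.0230 + 0.0774] / 0.3897 = 0.1397 ≈ 0.14
d₂ = d₁ − σ√T = 0.1397 − 0.3897 = -0.2500 ≈ -0.25
exp(−qT) = exp(−0.008·0.75) = 0.9940;  exp(−rT) = exp(−0.01·0.75) = 0.9925
N(d₁) = N(0.14) = 0.5557;  N(d₂) = N(-0.25) = 0.4013
C = 430·0.9940·0.5557 − 440·0.9925·0.4013 = 237.5173 − 175.2477 = 62.2696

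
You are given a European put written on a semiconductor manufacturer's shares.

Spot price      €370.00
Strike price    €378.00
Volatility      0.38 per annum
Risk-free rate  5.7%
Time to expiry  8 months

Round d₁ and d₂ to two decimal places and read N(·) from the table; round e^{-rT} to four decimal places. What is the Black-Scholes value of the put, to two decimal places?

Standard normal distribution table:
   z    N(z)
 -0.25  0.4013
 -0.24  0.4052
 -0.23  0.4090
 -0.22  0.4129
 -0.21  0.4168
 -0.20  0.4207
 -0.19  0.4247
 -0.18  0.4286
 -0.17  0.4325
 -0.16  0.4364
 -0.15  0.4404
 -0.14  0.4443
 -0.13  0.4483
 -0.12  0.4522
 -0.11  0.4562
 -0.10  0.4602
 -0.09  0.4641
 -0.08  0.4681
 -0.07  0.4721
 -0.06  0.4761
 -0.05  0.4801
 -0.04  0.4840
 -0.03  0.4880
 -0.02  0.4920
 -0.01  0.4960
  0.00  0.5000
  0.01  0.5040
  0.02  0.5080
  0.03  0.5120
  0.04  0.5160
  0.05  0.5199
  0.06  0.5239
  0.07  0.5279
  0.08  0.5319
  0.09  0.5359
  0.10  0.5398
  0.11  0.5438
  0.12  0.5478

σ√T = 0.38·√0.6667 = 0.3103
d₁ = [ln(370/378) + (0.057 + 0.38²/2)·0.6667] / 0.3103 = [-0.0214 + 0.0861] / 0.3103 = 0.2087 → 0.21
d₂ = d₁ − σ√T = 0.2087 − 0.3103 = -0.1016 → -0.10
exp(−rT) = exp(−0.057·0.6667) = 0.9627
N(−d₂) = N(0.10) = 0.5398;  N(−d₁) = N(-0.21) = 0.4168
P = 378·0.9627·0.5398 − 370·0.4168 = 196.4335 − 154.2160 = 42.2175

€42.22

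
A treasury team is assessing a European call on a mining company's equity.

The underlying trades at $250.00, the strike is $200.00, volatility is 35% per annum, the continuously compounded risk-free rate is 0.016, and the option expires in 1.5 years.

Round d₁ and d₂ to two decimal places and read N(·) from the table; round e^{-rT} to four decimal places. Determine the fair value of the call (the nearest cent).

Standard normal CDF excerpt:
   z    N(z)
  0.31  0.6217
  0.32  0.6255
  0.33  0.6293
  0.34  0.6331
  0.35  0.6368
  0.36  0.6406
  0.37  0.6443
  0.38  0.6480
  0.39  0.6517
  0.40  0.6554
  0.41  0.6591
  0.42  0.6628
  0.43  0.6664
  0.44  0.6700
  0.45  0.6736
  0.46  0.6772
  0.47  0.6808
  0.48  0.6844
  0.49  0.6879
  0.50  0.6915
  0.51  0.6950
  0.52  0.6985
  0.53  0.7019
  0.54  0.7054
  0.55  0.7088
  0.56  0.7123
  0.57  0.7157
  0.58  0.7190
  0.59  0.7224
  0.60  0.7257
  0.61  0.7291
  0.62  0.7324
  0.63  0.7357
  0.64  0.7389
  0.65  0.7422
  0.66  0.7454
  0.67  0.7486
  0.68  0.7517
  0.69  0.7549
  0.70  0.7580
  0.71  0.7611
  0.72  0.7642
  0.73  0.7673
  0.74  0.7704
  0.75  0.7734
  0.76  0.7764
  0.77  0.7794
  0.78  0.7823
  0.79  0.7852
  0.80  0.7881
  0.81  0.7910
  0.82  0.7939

σ√T = 0.35 × 1.2247 = 0.4287
d₁ = [ln(250/200) + (0.016 + ½·0.35²)·1.5] / (σ√T) = (0.2231 + 0.1159) / 0.4287 = 0.7909 → 0.79
d₂ = 0.7909 − 0.4287 = 0.3622 → 0.36
exp(−rT) = exp(−0.016·1.5) = 0.9763
N(d₁) = N(0.79) = 0.7852;  N(d₂) = N(0.36) = 0.6406
C = 250·0.7852 − 200·0.9763·0.6406 = 196.3000 − 125.0836 = 71.2164

$71.22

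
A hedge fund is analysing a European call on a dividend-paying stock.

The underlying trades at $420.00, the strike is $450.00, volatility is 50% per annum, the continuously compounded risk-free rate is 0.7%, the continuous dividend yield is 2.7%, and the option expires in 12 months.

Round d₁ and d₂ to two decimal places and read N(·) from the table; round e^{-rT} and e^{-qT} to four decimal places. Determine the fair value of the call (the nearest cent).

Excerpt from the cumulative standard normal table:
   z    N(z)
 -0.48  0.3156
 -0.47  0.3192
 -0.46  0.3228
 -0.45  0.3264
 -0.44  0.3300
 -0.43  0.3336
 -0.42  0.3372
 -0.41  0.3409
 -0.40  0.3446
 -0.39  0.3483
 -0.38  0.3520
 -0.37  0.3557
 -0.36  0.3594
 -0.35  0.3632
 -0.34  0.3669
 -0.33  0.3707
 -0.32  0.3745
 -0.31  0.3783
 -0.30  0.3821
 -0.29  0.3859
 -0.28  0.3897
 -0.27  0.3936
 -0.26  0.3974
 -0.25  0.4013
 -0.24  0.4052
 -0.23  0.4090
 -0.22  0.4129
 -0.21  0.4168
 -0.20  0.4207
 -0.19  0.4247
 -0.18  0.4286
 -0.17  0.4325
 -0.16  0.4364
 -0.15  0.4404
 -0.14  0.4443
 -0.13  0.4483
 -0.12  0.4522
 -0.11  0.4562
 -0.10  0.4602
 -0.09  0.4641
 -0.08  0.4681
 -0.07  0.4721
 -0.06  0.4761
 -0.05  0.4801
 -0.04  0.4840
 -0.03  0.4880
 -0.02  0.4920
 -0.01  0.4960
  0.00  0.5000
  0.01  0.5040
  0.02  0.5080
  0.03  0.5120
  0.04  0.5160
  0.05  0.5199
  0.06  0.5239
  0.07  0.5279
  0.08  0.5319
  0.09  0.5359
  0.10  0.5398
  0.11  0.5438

$66.75

σ√T = 0.5 × 1.0000 = 0.5000
d₁ = [ln(420/450) + (0.007 − 0.027 + 0.5²/2)·1] / 0.5000 = [-0.0690 + 0.1050] / 0.5000 = 0.0720 ≈ 0.07
d₂ = d₁ − σ√T = 0.0720 − 0.5000 = -0.4280 ≈ -0.43
exp(−qT) = exp(−0.027·1) = 0.9734;  exp(−rT) = exp(−0.007·1) = 0.9930
N(d₁) = N(0.07) = 0.5279;  N(d₂) = N(-0.43) = 0.3336
C = 420·0.9734·0.5279 − 450·0.9930·0.3336 = 215.8203 − 149.0692 = 66.7511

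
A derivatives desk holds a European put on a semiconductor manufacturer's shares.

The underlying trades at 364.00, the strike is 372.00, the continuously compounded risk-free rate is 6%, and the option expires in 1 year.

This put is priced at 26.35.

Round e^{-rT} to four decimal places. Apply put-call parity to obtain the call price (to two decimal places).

40.00

exp(−rT) = exp(−0.06·1) = 0.9418
Put-call parity: C − P = S − K·e^(−rT) = 364 − 372·0.9418 = 364 − 350.3496 = 13.6504
C = P + (C − P) = 26.35 + (13.6504) = 40.0004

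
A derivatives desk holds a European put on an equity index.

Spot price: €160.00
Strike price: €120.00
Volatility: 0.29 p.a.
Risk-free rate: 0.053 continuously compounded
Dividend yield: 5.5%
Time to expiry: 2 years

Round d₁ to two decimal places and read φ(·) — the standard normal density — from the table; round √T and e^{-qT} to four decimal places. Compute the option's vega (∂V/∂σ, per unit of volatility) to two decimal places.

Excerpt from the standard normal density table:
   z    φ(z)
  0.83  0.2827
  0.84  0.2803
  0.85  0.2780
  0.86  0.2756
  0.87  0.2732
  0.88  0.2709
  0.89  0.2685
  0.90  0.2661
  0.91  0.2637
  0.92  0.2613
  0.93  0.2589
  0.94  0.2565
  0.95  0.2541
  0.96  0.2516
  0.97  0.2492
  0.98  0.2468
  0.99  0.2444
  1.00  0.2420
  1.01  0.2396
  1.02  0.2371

T = 2;  σ√T = 0.4101
ln(S/K) + (r − q + σ²/2)T = ln(160/120) + (0.053 − 0.055 + 0.29²/2)·2 = 0.2877 + 0.0801 = 0.3678
d₁ = 0.3678 / 0.4101 = 0.8968 which rounds to 0.90
√T = √2 = 1.4142
φ(d₁) = φ(0.90) = 0.2661
exp(−qT) = exp(−0.055·2) = 0.8958
vega = S·exp(−qT)·φ(d₁)·√T = 160·0.8958·0.2661·1.4142 = 53.9370
(The call has the same vega.)

53.94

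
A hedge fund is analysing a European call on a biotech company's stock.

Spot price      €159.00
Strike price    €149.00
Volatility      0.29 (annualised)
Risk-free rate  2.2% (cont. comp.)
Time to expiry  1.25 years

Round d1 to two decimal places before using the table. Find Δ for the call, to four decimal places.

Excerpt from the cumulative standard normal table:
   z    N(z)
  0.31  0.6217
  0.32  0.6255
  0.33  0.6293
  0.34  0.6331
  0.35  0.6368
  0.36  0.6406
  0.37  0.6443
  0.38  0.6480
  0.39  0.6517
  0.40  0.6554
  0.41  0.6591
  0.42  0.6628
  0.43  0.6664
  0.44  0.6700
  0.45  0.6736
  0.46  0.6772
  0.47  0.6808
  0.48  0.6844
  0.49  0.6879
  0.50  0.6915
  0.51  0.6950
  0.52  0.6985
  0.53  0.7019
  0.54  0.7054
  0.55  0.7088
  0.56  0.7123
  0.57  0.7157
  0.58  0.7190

0.6736

T = 1.25;  σ√T = 0.3242
ln(S/K) + (r + σ²/2)T = ln(159/149) + (0.022 + 0.29²/2)·1.25 = 0.0650 + 0.0801 = 0.1450
d₁ = 0.1450 / 0.3242 = 0.4473 → 0.45
N(d₁) = N(0.45) = 0.6736
Δ_call = N(d₁) = 0.6736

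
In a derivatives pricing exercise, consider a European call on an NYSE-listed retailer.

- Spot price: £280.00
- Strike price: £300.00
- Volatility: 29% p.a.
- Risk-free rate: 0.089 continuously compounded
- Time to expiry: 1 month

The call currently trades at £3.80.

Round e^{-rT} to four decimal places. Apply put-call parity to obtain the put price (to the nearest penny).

exp(−rT) = exp(−0.089·0.08333) = 0.9926
Put-call parity: C − P = S − K·e^(−rT) = 280 − 300·0.9926 = 280 − 297.7800 = -17.7800
P = C − (C − P) = 3.80 − (-17.7800) = 21.5800

£21.58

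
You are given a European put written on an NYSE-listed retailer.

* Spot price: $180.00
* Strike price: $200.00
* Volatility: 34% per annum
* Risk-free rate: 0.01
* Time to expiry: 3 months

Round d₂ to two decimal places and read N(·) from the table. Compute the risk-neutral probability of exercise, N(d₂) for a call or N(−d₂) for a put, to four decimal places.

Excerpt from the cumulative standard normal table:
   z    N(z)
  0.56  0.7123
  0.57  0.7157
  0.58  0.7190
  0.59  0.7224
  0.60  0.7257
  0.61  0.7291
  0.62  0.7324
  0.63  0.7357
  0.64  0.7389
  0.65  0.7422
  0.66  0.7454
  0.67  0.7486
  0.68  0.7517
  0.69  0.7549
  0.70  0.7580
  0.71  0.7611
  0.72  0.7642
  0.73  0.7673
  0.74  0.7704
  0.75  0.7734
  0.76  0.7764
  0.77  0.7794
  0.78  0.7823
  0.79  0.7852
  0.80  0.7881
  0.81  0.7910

σ√T = 0.34·√0.25 = 0.1700
d₁ = [ln(180/200) + (0.01 + 0.34²/2)·0.25] / 0.1700 = [-0.1054 + 0.0170] / 0.1700 = -0.5201 ≈ -0.52
d₂ = d₁ − σ√T = -0.5201 − 0.1700 = -0.6901 ≈ -0.69
Pr(exercise) under Q = N(−d₂) = N(0.69) = 0.7549

0.7549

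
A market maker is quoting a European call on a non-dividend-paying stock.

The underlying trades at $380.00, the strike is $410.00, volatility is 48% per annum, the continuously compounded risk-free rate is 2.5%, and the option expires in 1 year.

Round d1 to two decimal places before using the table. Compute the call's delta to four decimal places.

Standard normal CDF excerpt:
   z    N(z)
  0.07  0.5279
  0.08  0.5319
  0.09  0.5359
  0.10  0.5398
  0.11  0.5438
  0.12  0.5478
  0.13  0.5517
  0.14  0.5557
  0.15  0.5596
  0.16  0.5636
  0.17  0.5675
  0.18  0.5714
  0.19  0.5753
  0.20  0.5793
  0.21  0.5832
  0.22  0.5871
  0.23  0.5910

0.5517

σ√T = 0.48 × 1.0000 = 0.4800
d₁ = [ln(380/410) + (0.025 + 0.48²/2)·1] / 0.4800 = [-0.0760 + 0.1402] / 0.4800 = 0.1338 ⇒ 0.13
N(d₁) = N(0.13) = 0.5517
Δ_call = N(d₁) = 0.5517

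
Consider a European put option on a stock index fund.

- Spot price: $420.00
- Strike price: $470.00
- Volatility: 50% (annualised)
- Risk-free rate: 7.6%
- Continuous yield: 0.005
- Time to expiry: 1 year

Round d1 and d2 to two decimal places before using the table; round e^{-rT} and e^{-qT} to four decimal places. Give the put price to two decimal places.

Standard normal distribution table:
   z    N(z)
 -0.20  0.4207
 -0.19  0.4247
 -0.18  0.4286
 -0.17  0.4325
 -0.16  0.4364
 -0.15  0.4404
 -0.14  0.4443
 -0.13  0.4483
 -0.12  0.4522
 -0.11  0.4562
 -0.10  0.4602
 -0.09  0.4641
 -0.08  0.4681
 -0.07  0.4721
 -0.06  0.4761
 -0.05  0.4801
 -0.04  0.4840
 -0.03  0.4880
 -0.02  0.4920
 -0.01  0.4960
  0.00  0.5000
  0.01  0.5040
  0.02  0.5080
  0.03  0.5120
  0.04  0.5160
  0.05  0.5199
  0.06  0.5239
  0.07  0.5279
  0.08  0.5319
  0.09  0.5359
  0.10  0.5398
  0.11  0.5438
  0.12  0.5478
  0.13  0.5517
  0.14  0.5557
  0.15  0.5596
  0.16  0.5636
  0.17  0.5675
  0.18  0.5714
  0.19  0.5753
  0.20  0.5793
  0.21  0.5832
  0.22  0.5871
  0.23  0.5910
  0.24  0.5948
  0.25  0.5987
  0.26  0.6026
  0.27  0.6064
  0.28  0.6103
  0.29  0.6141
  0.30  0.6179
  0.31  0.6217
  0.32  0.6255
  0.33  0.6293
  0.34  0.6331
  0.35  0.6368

$93.38

σ√T = 0.5 × 1.0000 = 0.5000
d₁ = [ln(420/470) + (0.076 − 0.005 + 0.5²/2)·1] / 0.5000 = [-0.1125 + 0.1960] / 0.5000 = 0.1670 which rounds to 0.17
d₂ = d₁ − σ√T = 0.1670 − 0.5000 = -0.3330 which rounds to -0.33
e^(−qT) = e^(−0.005·1) = 0.9950;  e^(−rT) = e^(−0.076·1) = 0.9268
N(−d₂) = N(0.33) = 0.6293;  N(−d₁) = N(-0.17) = 0.4325
P = 470·0.9268·0.6293 − 420·0.9950·0.4325 = 274.1206 − 180.7417 = 93.3788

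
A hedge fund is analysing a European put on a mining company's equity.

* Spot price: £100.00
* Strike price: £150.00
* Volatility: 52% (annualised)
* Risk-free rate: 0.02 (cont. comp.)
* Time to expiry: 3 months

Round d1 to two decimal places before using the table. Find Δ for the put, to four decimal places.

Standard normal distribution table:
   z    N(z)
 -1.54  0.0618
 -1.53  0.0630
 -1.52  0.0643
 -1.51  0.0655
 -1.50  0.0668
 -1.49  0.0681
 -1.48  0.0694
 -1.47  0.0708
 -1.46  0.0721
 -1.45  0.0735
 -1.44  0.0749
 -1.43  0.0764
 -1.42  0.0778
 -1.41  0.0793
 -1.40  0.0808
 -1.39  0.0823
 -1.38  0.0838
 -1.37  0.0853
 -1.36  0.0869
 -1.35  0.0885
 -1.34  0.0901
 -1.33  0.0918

σ√T = 0.52·√0.25 = 0.2600
ln(S/K) + (r + σ²/2)T = ln(100/150) + (0.02 + 0.52²/2)·0.25 = -0.4055 + 0.0388 = -0.3667
d₁ = -0.3667 / 0.2600 = -1.4103 ≈ -1.41
N(d₁) = N(-1.41) = 0.0793
Δ_put = N(d₁) − 1 = 0.0793 − 1 = -0.9207

-0.9207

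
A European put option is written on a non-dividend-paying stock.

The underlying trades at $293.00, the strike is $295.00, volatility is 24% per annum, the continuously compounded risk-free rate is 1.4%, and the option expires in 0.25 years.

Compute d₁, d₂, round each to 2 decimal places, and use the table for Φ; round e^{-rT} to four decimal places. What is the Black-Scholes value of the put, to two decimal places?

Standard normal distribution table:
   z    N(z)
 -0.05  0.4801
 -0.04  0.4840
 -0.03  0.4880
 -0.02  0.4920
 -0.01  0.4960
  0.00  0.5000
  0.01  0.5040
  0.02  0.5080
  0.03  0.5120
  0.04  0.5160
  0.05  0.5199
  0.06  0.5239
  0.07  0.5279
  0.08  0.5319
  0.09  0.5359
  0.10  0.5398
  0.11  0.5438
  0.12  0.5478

$14.55

σ√T = 0.24 × 0.5000 = 0.1200
d₁ = [ln(293/295) + (0.014 + 0.24²/2)·0.25] / 0.1200 = [-0.0068 + 0.0107] / 0.1200 = 0.0325 ⇒ 0.03
d₂ = d₁ − σ√T = 0.0325 − 0.1200 = -0.0875 ⇒ -0.09
e^(−rT) = e^(−0.014·0.25) = 0.9965
N(−d₂) = N(0.09) = 0.5359;  N(−d₁) = N(-0.03) = 0.4880
P = 295·0.9965·0.5359 − 293·0.4880 = 157.5372 − 142.9840 = 14.5532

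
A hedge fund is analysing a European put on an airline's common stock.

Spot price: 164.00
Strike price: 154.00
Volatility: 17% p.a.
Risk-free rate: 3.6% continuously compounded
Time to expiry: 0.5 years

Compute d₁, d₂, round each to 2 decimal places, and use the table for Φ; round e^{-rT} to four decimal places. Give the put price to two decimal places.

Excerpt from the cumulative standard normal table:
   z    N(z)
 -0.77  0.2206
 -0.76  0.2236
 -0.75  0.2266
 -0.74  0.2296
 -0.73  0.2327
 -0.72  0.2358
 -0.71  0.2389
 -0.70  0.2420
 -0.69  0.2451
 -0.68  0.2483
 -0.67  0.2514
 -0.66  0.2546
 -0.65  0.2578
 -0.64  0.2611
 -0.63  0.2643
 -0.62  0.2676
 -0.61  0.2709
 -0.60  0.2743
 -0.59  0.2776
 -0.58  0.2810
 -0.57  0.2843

σ√T = 0.17·√0.5 = 0.1202
d₁ = [ln(164/154) + (0.036 + ½·0.17²)·0.5] / (σ√T) = (0.0629 + 0.0252) / 0.1202 = 0.7332 which rounds to 0.73
d₂ = 0.7332 − 0.1202 = 0.6130 which rounds to 0.61
e^(−rT) = e^(−0.036·0.5) = 0.9822
N(−d₂) = N(-0.61) = 0.2709;  N(−d₁) = N(-0.73) = 0.2327
P = 154·0.9822·0.2709 − 164·0.2327 = 40.9760 − 38.1628 = 2.8132

2.81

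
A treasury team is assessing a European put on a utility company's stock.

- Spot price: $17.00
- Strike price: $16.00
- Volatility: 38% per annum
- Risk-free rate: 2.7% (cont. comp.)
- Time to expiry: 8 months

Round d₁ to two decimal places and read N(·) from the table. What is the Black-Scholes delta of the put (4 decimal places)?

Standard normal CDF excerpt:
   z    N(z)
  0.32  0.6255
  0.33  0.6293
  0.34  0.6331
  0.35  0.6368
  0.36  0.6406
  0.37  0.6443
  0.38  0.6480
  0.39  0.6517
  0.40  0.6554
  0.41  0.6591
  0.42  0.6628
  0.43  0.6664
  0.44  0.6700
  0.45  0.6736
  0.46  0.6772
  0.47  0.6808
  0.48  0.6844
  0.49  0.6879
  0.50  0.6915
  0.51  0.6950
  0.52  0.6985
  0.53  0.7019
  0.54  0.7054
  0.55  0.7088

σ√T = 0.38·√0.6667 = 0.3103
d₁ = [ln(17/16) + (0.027 + 0.38²/2)·0.6667] / 0.3103 = [0.0606 + 0.0661] / 0.3103 = 0.4085 ≈ 0.41
N(d₁) = N(0.41) = 0.6591
Δ_put = N(d₁) − 1 = 0.6591 − 1 = -0.3409

-0.3409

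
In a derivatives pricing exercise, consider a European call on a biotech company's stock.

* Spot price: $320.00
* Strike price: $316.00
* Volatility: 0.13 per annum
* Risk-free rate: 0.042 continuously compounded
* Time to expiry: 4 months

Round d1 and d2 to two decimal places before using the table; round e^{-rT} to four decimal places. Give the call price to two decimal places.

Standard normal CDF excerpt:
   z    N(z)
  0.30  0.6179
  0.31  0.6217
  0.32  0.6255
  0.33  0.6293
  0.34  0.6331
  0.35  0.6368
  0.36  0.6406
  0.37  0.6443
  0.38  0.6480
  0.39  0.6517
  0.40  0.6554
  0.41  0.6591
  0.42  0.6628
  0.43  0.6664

$13.63

T = 0.3333;  σ√T = 0.0751
ln(S/K) + (r + σ²/2)T = ln(320/316) + (0.042 + 0.13²/2)·0.3333 = 0.0126 + 0.0168 = 0.0294
d₁ = 0.0294 / 0.0751 = 0.3916 ≈ 0.39
d₂ = d₁ − σ√T = 0.3916 − 0.0751 = 0.3166 ≈ 0.32
exp(−rT) = exp(−0.042·0.3333) = 0.9861
C = 320·N(0.39) − 316·0.9861·N(0.32) = 320·0.6517 − 316·0.9861·0.6255 = 208.5440 − 194.9106 = 13.6334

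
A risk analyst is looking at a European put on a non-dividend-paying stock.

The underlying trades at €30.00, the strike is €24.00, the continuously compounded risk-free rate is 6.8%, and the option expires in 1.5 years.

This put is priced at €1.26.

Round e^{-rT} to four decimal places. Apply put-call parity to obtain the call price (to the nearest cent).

€9.59

exp(−rT) = exp(−0.068·1.5) = 0.9030
Put-call parity: C − P = S − K·e^(−rT) = 30 − 24·0.9030 = 30 − 21.6720 = 8.3280
C = P + (C − P) = 1.26 + (8.3280) = 9.5880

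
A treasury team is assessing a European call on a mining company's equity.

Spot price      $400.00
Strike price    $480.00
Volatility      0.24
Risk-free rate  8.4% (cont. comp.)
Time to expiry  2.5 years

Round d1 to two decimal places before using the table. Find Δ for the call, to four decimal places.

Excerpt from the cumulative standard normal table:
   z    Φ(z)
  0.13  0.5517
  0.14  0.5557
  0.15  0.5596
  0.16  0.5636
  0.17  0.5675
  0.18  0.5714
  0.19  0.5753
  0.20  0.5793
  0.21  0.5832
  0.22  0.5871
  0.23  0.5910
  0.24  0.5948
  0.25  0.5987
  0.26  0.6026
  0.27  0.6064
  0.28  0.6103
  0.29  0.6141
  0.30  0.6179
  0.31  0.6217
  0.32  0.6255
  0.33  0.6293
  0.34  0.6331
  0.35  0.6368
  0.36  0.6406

σ√T = 0.24 × 1.5811 = 0.3795
d₁ = [ln(400/480) + (0.084 + 0.24²/2)·2.5] / 0.3795 = [-0.1823 + 0.2820] / 0.3795 = 0.2627 ≈ 0.26
N(d₁) = N(0.26) = 0.6026
Δ_call = N(d₁) = 0.6026

0.6026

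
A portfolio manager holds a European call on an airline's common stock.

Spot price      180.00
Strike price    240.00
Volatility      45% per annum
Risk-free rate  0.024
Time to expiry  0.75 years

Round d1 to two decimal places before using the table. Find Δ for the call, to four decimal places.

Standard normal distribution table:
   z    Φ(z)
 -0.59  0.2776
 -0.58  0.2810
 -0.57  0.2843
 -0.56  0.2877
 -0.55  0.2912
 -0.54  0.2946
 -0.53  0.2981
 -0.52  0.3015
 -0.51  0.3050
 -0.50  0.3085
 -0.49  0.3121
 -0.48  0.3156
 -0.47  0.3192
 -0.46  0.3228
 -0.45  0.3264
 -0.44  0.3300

σ√T = 0.45·√0.75 = 0.3897
d₁ = [ln(180/240) + (0.024 + 0.45²/2)·0.75] / 0.3897 = [-0.2877 + 0.0939] / 0.3897 = -0.4971 ⇒ -0.50
N(d₁) = N(-0.50) = 0.3085
Δ_call = N(d₁) = 0.3085

0.3085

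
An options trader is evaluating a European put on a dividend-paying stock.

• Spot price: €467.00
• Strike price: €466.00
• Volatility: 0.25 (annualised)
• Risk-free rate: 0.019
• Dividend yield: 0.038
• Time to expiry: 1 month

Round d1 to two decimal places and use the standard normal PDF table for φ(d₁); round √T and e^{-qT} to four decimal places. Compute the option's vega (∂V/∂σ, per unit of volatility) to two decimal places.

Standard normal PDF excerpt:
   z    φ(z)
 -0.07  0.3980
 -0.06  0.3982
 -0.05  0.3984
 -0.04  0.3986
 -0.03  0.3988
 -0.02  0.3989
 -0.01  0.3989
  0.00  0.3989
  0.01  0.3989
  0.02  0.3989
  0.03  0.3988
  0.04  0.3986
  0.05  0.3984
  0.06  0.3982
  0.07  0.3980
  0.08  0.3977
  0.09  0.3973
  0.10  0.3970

53.57

σ√T = 0.25 × 0.2887 = 0.0722
d₁ = [ln(467/466) + (0.019 − 0.038 + 0.25²/2)·0.08333] / 0.0722 = [0.0021 + 0.0010] / 0.0722 = 0.0438 ≈ 0.04
√T = √0.08333 = 0.2887
φ(d₁) = φ(0.04) = 0.3986
e^(−qT) = e^(−0.038·0.08333) = 0.9968
vega = S·e^(−qT)·φ(d₁)·√T = 467·0.9968·0.3986·0.2887 = 53.5684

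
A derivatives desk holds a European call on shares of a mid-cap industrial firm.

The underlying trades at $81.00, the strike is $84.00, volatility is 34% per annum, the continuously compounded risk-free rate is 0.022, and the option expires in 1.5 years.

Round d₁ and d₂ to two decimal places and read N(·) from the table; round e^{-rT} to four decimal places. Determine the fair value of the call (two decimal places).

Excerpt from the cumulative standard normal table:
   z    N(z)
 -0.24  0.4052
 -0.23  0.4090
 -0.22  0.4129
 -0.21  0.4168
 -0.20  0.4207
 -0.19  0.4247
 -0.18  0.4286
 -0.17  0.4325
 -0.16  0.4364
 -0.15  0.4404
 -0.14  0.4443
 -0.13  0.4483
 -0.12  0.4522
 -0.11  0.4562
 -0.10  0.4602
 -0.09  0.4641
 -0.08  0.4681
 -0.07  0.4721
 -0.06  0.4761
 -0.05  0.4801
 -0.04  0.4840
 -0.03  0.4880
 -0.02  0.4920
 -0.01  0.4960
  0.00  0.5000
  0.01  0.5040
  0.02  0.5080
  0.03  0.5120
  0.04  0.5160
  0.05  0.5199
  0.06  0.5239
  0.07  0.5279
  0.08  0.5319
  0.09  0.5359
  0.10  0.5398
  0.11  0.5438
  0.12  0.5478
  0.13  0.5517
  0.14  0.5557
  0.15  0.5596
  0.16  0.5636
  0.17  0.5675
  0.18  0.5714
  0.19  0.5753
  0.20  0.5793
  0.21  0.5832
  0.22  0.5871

T = 1.5;  σ√T = 0.4164
d₁ = [ln(81/84) + (0.022 + ½·0.34²)·1.5] / (σ√T) = (-0.0364 + 0.1197) / 0.4164 = 0.2001 ≈ 0.20
d₂ = 0.2001 − 0.4164 = -0.2163 ≈ -0.22
exp(−rT) = exp(−0.022·1.5) = 0.9675
C = 81·N(0.20) − 84·0.9675·N(-0.22) = 81·0.5793 − 84·0.9675·0.4129 = 46.9233 − 33.5564 = 13.3669

$13.37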